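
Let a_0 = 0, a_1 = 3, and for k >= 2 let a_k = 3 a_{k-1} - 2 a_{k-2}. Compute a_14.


Iterating the recurrence forward:
a_0 = 0
a_1 = 3
a_2 = 3*3 - 2*0 = 9
a_3 = 3*9 - 2*3 = 21
a_4 = 3*21 - 2*9 = 45
a_5 = 3*45 - 2*21 = 93
a_6 = 3*93 - 2*45 = 189
a_7 = 3*189 - 2*93 = 381
a_8 = 3*381 - 2*189 = 765
a_9 = 3*765 - 2*381 = 1533
a_10 = 3*1533 - 2*765 = 3069
a_11 = 3*3069 - 2*1533 = 6141
a_12 = 3*6141 - 2*3069 = 12285
a_13 = 3*12285 - 2*6141 = 24573
a_14 = 3*24573 - 2*12285 = 49149
So a_14 = 49149.

49149


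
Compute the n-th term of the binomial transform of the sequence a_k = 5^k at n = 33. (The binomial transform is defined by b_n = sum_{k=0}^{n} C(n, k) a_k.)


With a_k = 5^k, b_n = sum_{k=0}^{n} C(n, k) 5^k = (1 + 5)^n by the binomial theorem.
For n = 33: (1 + 5)^33 = 6^33 = 47751966659678405306351616.

47751966659678405306351616


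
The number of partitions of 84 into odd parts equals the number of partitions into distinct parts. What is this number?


Computing partitions of 84 into odd parts (1, 3, 5, ...):
Using the generating function prod_{k>=0} 1/(1-x^(2k+1)),
the count is 111322

111322


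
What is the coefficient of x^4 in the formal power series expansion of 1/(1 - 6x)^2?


The general identity 1/(1 - c x)^r = sum_{k>=0} c^k C(k + r - 1, r - 1) x^k follows by substituting y = c x into 1/(1 - y)^r = sum_{k>=0} C(k + r - 1, r - 1) y^k.
For c = 6, r = 2, k = 4:
6^4 * C(5, 1) = 1296 * 5 = 6480.

6480


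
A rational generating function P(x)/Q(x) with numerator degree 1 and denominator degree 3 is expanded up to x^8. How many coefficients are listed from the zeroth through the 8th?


Expanding up to x^8 gives the coefficients for x^0, x^1, ..., x^8.
That is 8 + 1 = 9 coefficients in total.

9


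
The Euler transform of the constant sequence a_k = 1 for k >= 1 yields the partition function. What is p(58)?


The Euler transform converts the sequence a_k = 1 into the number of integer partitions.
Using the recurrence or dynamic programming:
p(58) = 715220

715220


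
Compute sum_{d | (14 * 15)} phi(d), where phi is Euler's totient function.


First, 14 * 15 = 210. One classical identity is sum_{d | n} phi(d) = n (each k in [1, n] has a unique gcd with n, and among the k's with gcd(k, n) = n/d there are phi(d) of them). So the sum equals 210. We also verify directly:
Divisors of 210: 1, 2, 3, 5, 6, 7, 10, 14, 15, 21, 30, 35, 42, 70, 105, 210.
phi values: 1, 1, 2, 4, 2, 6, 4, 6, 8, 12, 8, 24, 12, 24, 48, 48.
Sum = 210.

210


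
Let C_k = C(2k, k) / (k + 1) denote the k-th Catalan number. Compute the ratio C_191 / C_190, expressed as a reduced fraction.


Using C_k = (2k)! / (k! (k+1)!), the ratio C_{k+1}/C_k simplifies to
C_{k+1}/C_k = [(2k+2)! / ((k+1)! (k+2)!)] * [k! (k+1)! / (2k)!]
 = (2k+2)(2k+1) / ((k+1)(k+2)) = 2(2k+1) / (k+2).
For k = 190: 2(2*190 + 1) / (190 + 2) = 762/192 = 127/32.

127/32


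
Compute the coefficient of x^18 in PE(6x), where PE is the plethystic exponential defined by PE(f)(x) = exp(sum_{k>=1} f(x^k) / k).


With f(x) = 6x, the exponent is sum_{k>=1} 6 x^k / k = 6 * (-ln(1 - x)). Exponentiating:
PE(6x) = exp(-6 ln(1 - x)) = 1/(1 - x)^6.
By the negative binomial expansion, [x^n] 1/(1 - x)^6 = C(n + 5, 5).
For n = 18: C(23, 5) = 33649.

33649


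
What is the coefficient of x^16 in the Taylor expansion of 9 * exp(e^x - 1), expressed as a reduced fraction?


exp(e^x - 1) = sum_{k>=0} Bell_k x^k / k!, where Bell_k is the k-th Bell number.
So the coefficient of x^16 is 9 * Bell_16 / 16!.
Computing: Bell_16 = 10480142147 and 16! = 20922789888000, giving
9 * 10480142147/20922789888000 = 10480142147/2324754432000.

10480142147/2324754432000


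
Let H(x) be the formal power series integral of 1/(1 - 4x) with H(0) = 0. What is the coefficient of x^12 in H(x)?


1/(1 - 4x) = sum_{k>=0} 4^k x^k. Integrating termwise with H(0) = 0:
H(x) = sum_{k>=0} 4^k x^(k+1) / (k+1) = sum_{m>=1} 4^(m-1) x^m / m.
For m = 12: 4^11/12 = 4194304/12 = 1048576/3.

1048576/3


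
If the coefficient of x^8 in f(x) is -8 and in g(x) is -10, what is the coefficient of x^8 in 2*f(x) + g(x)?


Scalar multiplication scales coefficients: 2 * -8 = -16.
Then add the g coefficient: -16 + -10
= -26

-26


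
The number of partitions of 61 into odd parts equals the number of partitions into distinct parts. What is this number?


Computing partitions of 61 into odd parts (1, 3, 5, ...):
Using the generating function prod_{k>=0} 1/(1-x^(2k+1)),
the count is 12076

12076


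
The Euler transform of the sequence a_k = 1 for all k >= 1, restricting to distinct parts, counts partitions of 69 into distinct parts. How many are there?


Partitions of 69 into distinct parts can be computed via generating function.
Product (1+x)(1+x^2)(1+x^3)...
The coefficient of x^69 = 27130

27130


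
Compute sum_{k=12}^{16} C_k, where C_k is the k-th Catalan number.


C_12 through C_16: 208012, 742900, 2674440, 9694845, 35357670
Sum = 208012 + 742900 + 2674440 + 9694845 + 35357670
= 48677867

48677867


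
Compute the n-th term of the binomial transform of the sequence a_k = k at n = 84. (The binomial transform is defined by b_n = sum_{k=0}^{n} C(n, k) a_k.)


With a_k = k, b_n = sum_{k=0}^{n} C(n, k) k. Using k * C(n, k) = n * C(n-1, k-1) gives b_n = n * sum_{k>=1} C(n-1, k-1) = n * 2^(n-1).
For n = 84: 84 * 2^83 = 84 * 9671406556917033397649408 = 812398150781030805402550272.

812398150781030805402550272


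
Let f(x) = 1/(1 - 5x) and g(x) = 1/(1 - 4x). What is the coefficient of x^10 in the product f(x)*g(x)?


The coefficient of x^n in f*g is the Cauchy product: sum_{k=0}^{n} a^k * b^(n-k).
With a=5, b=4, n=10:
sum_{k=0}^{10} 5^k * 4^(10-k)
= 44633821

44633821


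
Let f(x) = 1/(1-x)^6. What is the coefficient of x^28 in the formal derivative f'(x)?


Differentiate: d/dx [ 1/(1-x)^r ] = r / (1-x)^(r+1).
Here r = 6, so f'(x) = 6 / (1-x)^7.
The expansion of 1/(1-x)^(r+1) has coefficient of x^n equal to C(n+r, r).
So the coefficient of x^28 in f'(x) is
6 * C(34, 6) = 6 * 1344904 = 8069424

8069424


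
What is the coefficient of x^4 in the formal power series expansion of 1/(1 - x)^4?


The negative binomial / multiset identity is
1/(1 - x)^r = sum_{k>=0} C(k + r - 1, r - 1) x^k.
Here r = 4 and k = 4, so the coefficient is
C(4 + 3, 3) = C(7, 3)
= 35

35


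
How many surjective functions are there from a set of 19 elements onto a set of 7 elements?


By inclusion-exclusion on which target elements are missed, the number of surjections from an n-set onto a k-set is
surj(n, k) = sum_{j=0}^{k} (-1)^j C(k, j) (k - j)^n.
Equivalently surj(n, k) = k! * S(n, k), where S(n, k) is the Stirling number of the second kind.
For n = 19, k = 7:
S(19, 7) = 1492924634839, so
surj = 7! * 1492924634839 = 5040 * 1492924634839 = 7524340159588560.

7524340159588560


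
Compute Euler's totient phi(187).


phi(n) counts integers in [1, n] coprime to n. Using the multiplicative formula phi(n) = n * prod_{p | n} (1 - 1/p):
187 = 11 * 17, so
phi(187) = 187 * (1 - 1/11) * (1 - 1/17) = 160.

160


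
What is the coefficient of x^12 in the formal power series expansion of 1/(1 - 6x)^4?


The general identity 1/(1 - c x)^r = sum_{k>=0} c^k C(k + r - 1, r - 1) x^k follows by substituting y = c x into 1/(1 - y)^r = sum_{k>=0} C(k + r - 1, r - 1) y^k.
For c = 6, r = 4, k = 12:
6^12 * C(15, 3) = 2176782336 * 455 = 990435962880.

990435962880


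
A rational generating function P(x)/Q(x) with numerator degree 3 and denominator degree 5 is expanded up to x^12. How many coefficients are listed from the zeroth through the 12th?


Expanding up to x^12 gives the coefficients for x^0, x^1, ..., x^12.
That is 12 + 1 = 13 coefficients in total.

13


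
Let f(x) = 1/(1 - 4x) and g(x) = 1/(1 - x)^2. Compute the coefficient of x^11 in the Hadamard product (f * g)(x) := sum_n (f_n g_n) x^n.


f has coefficients f_k = 4^k. For g = 1/(1 - x)^2 the coefficient is g_k = C(k + 1, 1) = k + 1. The Hadamard coefficient is (f * g)_k = 4^k * (k + 1).
For k = 11: 4^11 * 12 = 4194304 * 12 = 50331648.

50331648


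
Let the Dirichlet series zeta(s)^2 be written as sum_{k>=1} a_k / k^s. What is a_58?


The Dirichlet convolution of the constant function 1 with itself gives (1 * 1)(k) = sum_{d | k} 1 = d(k), the number of positive divisors of k.
Since zeta(s) = sum_{k>=1} 1/k^s, we have zeta(s)^2 = sum_{k>=1} d(k)/k^s, so a_k = d(k).
For k = 58: the divisors are 1, 2, 29, 58.
Count = 4.

4


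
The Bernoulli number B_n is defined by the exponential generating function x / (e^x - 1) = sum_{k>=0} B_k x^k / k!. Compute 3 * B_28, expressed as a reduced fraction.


Bernoulli numbers can also be computed recursively via B_0 = 1 and sum_{j=0}^{m} C(m+1, j) B_j = 0 for m >= 1. Odd-index Bernoulli numbers vanish for k >= 3.
Computing B_28 = -23749461029/870, so 3 * B_28 = 3 * -23749461029/870 = -23749461029/290.

-23749461029/290


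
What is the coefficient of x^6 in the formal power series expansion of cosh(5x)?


The Maclaurin series is cosh(t) = sum_{m>=0} t^(2m) / (2m)!, so substituting t = 5x, only even powers of x are nonzero, with coefficient of x^(2m) equal to 5^(2m) / (2m)!.
For x^6 the coefficient is 5^6/6! = 15625/720 = 3125/144.

3125/144


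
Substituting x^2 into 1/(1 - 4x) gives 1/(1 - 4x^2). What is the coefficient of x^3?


Since 1/(1 - 4x^2) only has even powers of x,
the coefficient of x^3 (odd) is 0.

0


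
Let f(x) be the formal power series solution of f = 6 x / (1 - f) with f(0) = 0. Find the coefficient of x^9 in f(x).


Apply Lagrange inversion: f = 6 x * phi(f) with phi(t) = 1/(1 - t), so
[x^n] f = 6^n * (1/n) [t^(n-1)] phi(t)^n = 6^n * (1/n) [t^(n-1)] (1 - t)^(-n) = 6^n * (1/n) C(2n - 2, n - 1) = 6^n * C_{n-1}.
For n = 9: C_8 = C(16, 8) / 9 = 12870/9 = 1430.
With the 6^9 = 10077696 factor, the coefficient is 10077696 * 1430 = 14411105280.

14411105280


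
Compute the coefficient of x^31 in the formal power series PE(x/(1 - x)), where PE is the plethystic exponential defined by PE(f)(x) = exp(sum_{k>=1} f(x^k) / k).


For f(x) = x/(1 - x) we have
sum_{k>=1} f(x^k) / k = sum_{k>=1} (1/k) * x^k / (1 - x^k) = sum_{k, m >= 1} x^(k m) / k,
which after exponentiating simplifies to
PE(x/(1 - x)) = prod_{k>=1} 1 / (1 - x^k).
This is the generating function for the partition function p(n), so the coefficient of x^31 is p(31).
Computing p(31) by dynamic programming over parts 1, 2, ..., 31: p(31) = 6842.

6842


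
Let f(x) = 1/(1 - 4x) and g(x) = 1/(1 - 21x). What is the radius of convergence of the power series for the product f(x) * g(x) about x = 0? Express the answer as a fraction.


The radius of 1/(1 - 4x) is 1/4 (nearest singularity at x = 1/4), and the radius of 1/(1 - 21x) is 1/21.
The product f(x)*g(x) = 1/((1 - 4x)(1 - 21x)) has singularities at both 1/4 and 1/21, so its radius of convergence is the distance to the nearest one:
min(1/4, 1/21) = 1/21.

1/21


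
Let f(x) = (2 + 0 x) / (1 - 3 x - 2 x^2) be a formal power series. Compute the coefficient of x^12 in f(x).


Write f(x) = sum_{k>=0} a_k x^k. Multiplying both sides by 1 - 3 x - 2 x^2 gives
(1 - 3 x - 2 x^2) sum_{k>=0} a_k x^k = 2 + 0 x.
Matching coefficients:
 x^0: a_0 = 2
 x^1: a_1 - 3 a_0 = 0  =>  a_1 = 3*2 + 0 = 6
 x^k (k >= 2): a_k = 3 a_{k-1} + 2 a_{k-2}.
Iterating: a_2 = 22, a_3 = 78, a_4 = 278, a_5 = 990, a_6 = 3526, a_7 = 12558, a_8 = 44726, a_9 = 159294, a_10 = 567334, a_11 = 2020590, a_12 = 7196438.
So the coefficient of x^12 is 7196438.

7196438


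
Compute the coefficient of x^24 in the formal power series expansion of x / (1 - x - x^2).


Let f(x) = sum_{k>=0} a_k x^k. Multiplying f(x) * (1 - x - x^2) = x and matching coefficients gives a_0 = 0, a_1 = 1, and a_k = a_{k-1} + a_{k-2} for k >= 2. These are the Fibonacci numbers F_k.
Iterating from F_0 = 0, F_1 = 1:
F_0=0, F_1=1, F_2=1, F_3=2, F_4=3, F_5=5, F_6=8, F_7=13, F_8=21, F_9=34, ...
F_24 = 46368.

46368


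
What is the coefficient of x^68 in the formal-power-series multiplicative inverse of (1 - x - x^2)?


Let the inverse be f(x) = sum_{k>=0} a_k x^k. From f(x) * (1 - x - x^2) = 1 and matching coefficients:
 x^0: a_0 = 1.
 x^1: a_1 - a_0 = 0, so a_1 = 1.
 x^k (k >= 2): a_k - a_{k-1} - a_{k-2} = 0, i.e. a_k = a_{k-1} + a_{k-2}.
This is the Fibonacci-type recurrence shifted so that a_0 = a_1 = 1.
Iterating: a_0=1, a_1=1, a_2=2, a_3=3, a_4=5, a_5=8, a_6=13, a_7=21, a_8=34, a_9=55, ...
a_68 = 117669030460994.

117669030460994


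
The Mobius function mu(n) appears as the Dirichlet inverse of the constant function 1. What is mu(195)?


195 = 3 * 5 * 13 (all distinct primes).
mu(195) = (-1)^3 = -1

-1


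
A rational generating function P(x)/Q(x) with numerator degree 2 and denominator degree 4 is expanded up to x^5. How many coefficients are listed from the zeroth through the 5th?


Expanding up to x^5 gives the coefficients for x^0, x^1, ..., x^5.
That is 5 + 1 = 6 coefficients in total.

6


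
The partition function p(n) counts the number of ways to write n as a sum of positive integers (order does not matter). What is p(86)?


Using the generating function prod_{k>=1} 1/(1-x^k), we compute p(86).
By dynamic programming over parts 1 through 86:
p(86) = 34262962

34262962


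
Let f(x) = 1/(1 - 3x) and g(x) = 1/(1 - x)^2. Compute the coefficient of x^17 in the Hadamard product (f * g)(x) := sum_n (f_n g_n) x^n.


f has coefficients f_k = 3^k. For g = 1/(1 - x)^2 the coefficient is g_k = C(k + 1, 1) = k + 1. The Hadamard coefficient is (f * g)_k = 3^k * (k + 1).
For k = 17: 3^17 * 18 = 129140163 * 18 = 2324522934.

2324522934


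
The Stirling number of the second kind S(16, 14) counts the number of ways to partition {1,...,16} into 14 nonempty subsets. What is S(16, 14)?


Using the explicit formula S(n,k) = (1/k!) sum_{j=0}^{k} (-1)^(k-j) C(k,j) j^n:
S(16, 14) = 6020
Equivalently, S(n,k) is n! times the coefficient of x^n in the EGF (e^x - 1)^k / k!.

6020


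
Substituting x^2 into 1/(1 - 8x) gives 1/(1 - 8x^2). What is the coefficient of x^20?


The coefficient of x^(2m) in 1/(1 - 8x^2) is 8^m.
With n = 20 = 2*10, the coefficient is 8^10 = 1073741824.

1073741824


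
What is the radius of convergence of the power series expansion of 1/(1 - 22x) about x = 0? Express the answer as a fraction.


Expanding 1/(1 - 22x) = sum_{k>=0} 22^k x^k, the series converges when |22x| < 1, i.e., |x| < 1/22.
So the radius of convergence is 1/22 = 1/22.

1/22


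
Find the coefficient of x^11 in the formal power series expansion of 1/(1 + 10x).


Write 1/(1 + c x) = 1/(1 - (-c) x) and apply the geometric-series identity
1/(1 - y) = sum_{k>=0} y^k to get 1/(1 + c x) = sum_{k>=0} (-c)^k x^k.
So the coefficient of x^k is (-c)^k = (-1)^k * c^k.
Here c = 10 and k = 11:
(-10)^11 = -1 * 100000000000 = -100000000000

-100000000000


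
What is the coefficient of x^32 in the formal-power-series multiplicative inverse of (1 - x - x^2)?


Let the inverse be f(x) = sum_{k>=0} a_k x^k. From f(x) * (1 - x - x^2) = 1 and matching coefficients:
 x^0: a_0 = 1.
 x^1: a_1 - a_0 = 0, so a_1 = 1.
 x^k (k >= 2): a_k - a_{k-1} - a_{k-2} = 0, i.e. a_k = a_{k-1} + a_{k-2}.
This is the Fibonacci-type recurrence shifted so that a_0 = a_1 = 1.
Iterating: a_0=1, a_1=1, a_2=2, a_3=3, a_4=5, a_5=8, a_6=13, a_7=21, a_8=34, a_9=55, ...
a_32 = 3524578.

3524578


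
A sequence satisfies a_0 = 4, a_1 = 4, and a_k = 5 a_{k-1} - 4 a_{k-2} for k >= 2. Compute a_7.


The characteristic equation is t^2 - 5 t + 4 = 0, with roots r_1 = 4 and r_2 = 1 (so c_1 = r_1 + r_2, c_2 = -r_1 r_2 as required).
One can use the closed form a_n = A r_1^n + B r_2^n, but direct iteration is more reliable:
a_0 = 4, a_1 = 4, a_2 = 4, a_3 = 4, a_4 = 4, a_5 = 4, a_6 = 4, a_7 = 4.
So a_7 = 4.

4


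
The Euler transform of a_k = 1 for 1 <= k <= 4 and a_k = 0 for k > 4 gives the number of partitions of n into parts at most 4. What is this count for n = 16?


Partitions of 16 into parts at most 4:
Using generating function (1-x)^(-1)(1-x^2)^(-1)...(1-x^4)^(-1),
the coefficient of x^16 = 64

64


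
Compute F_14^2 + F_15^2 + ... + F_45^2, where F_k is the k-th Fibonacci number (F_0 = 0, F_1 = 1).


There is a standard identity sum_{k=0}^{N} F_k^2 = F_N * F_{N+1} (proved inductively from the telescoping relation F_k^2 = F_k F_{k+1} - F_{k-1} F_k). Then
sum_{k=14}^{45} F_k^2 = F_45 F_46 - F_13 F_14.
Computing: F_45 = 1134903170, F_46 = 1836311903, F_13 = 233, F_14 = 377.
Sum = 1134903170 * 1836311903 - 233 * 377 = 2084036199823344669.

2084036199823344669


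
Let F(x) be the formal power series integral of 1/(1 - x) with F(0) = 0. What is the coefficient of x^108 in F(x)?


1/(1 - x) = sum_{k>=0} x^k. Integrating termwise and using F(0) = 0 gives
F(x) = sum_{k>=0} x^(k+1) / (k+1) = sum_{m>=1} x^m / m = -ln(1 - x).
So the coefficient of x^108 is 1/108 = 1/108.

1/108


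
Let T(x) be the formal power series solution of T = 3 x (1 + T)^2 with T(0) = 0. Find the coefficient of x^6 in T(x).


Apply the Lagrange inversion formula: if T = 3 x * phi(T) with phi(t) = (1 + t)^2, then [x^n] T = 3^n * (1/n) [t^(n-1)] phi(t)^n = 3^n * (1/n) [t^(n-1)] (1 + t)^(2n) = 3^n * (1/n) C(2n, n-1).
Using the identity C(2n, n-1) = C(2n, n) * n / (n+1), the unscaled factor equals C(2n, n) / (n+1) = C_n, the n-th Catalan number.
For n = 6: C_6 = C(12, 6) / 7 = 924/7 = 132.
With the 3^6 = 729 factor, the coefficient is 729 * 132 = 96228.

96228


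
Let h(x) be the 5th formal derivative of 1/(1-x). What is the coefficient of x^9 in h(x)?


Differentiating 5 times: d^5/dx^5 [1/(1-x)] = 5!/(1-x)^6.
The expansion 1/(1-x)^6 = sum_{k>=0} C(k+5, 5) x^k, so the coefficient of x^n in 5!/(1-x)^6 is 5! * C(n+5, 5).
For n = 9: 120 * C(14, 5) = 120 * 2002 = 240240

240240


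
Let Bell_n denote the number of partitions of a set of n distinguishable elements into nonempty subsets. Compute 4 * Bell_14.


Bell_14 can be computed from the Bell triangle or from Dobinski's identity Bell_n = (1/e) * sum_{k>=0} k^n / k!.
Computing Bell_14 = 190899322.
Then 4 * 190899322 = 763597288.

763597288


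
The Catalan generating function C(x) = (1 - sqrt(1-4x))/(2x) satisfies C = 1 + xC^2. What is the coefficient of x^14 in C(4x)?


Substituting x -> 4x scales the n-th coefficient by 4^n, so [x^14] C(4x) = 4^14 * C_14.
C_14 = C(2*14, 14)/(15) = 40116600/15 = 2674440.
So 4^14 * 2674440 = 268435456 * 2674440 = 717914520944640.

717914520944640


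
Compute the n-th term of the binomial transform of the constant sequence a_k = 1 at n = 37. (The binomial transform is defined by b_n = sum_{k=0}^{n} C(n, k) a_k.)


With a_k = 1 for all k, b_n = sum_{k=0}^{n} C(n, k) = 2^n by the binomial theorem.
For n = 37: 2^37 = 137438953472.

137438953472


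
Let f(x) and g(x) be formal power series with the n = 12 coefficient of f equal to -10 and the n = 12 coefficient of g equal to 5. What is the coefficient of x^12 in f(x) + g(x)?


Addition of formal power series is termwise.
The coefficient of x^12 in f + g = -10 + 5
= -5

-5


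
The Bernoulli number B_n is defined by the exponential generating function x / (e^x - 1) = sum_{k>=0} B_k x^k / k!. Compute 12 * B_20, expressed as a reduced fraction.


Bernoulli numbers can also be computed recursively via B_0 = 1 and sum_{j=0}^{m} C(m+1, j) B_j = 0 for m >= 1. Odd-index Bernoulli numbers vanish for k >= 3.
Computing B_20 = -174611/330, so 12 * B_20 = 12 * -174611/330 = -349222/55.

-349222/55


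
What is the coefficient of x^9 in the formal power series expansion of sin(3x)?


The Maclaurin series is sin(t) = sum_{k>=0} (-1)^k t^(2k+1) / (2k+1)!, so substituting t = 3x, only odd powers of x are nonzero, with coefficient of x^(2k+1) equal to (-1)^k 3^(2k+1) / (2k+1)!.
Write 9 = 2*4 + 1, giving the coefficient (-1)^4 * 3^9 / 9! = 19683/362880 = 243/4480.

243/4480


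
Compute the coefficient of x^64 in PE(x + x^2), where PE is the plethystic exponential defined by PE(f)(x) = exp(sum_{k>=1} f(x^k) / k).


With f(x) = x + x^2, the exponent is sum_{k>=1} (x^k + x^(2k)) / k = -ln(1 - x) - ln(1 - x^2). Exponentiating:
PE(x + x^2) = 1 / ((1 - x)(1 - x^2)).
This is the generating function for partitions of n into parts of size 1 or 2. The number of 2's can be any j in 0..32, and the rest are 1's, so
[x^64] = floor(64/2) + 1 = 33.

33


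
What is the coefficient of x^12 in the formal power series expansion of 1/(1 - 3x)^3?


The general identity 1/(1 - c x)^r = sum_{k>=0} c^k C(k + r - 1, r - 1) x^k follows by substituting y = c x into 1/(1 - y)^r = sum_{k>=0} C(k + r - 1, r - 1) y^k.
For c = 3, r = 3, k = 12:
3^12 * C(14, 2) = 531441 * 91 = 48361131.

48361131


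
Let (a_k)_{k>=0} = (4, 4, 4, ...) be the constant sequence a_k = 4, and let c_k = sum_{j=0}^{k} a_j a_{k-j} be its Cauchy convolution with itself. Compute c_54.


Since a_j = 4 for all j >= 0, the convolution sum becomes
c_k = sum_{j=0}^{k} 4 * 4 = 16 * (k + 1).
Equivalently, the generating function of (a_k) is 4/(1 - x) and its square is 16/(1 - x)^2 = sum_{k>=0} 16(k + 1) x^k.
For k = 54: 16 * 55 = 880.

880


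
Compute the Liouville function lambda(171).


The Liouville function is lambda(k) = (-1)^Omega(k), where Omega(k) counts the prime factors of k with multiplicity.
Factoring: 171 = 3 * 3 * 19, so Omega(171) = 3.
lambda(171) = (-1)^3 = -1.

-1


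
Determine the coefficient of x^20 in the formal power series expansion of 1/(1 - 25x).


The geometric series identity gives 1/(1 - c x) = sum_{k>=0} c^k x^k, so the coefficient of x^k is c^k.
Here c = 25 and k = 20.
Computing: 25^20 = 9094947017729282379150390625

9094947017729282379150390625


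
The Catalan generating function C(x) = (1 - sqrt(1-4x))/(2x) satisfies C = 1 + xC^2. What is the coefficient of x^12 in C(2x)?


Substituting x -> 2x scales the n-th coefficient by 2^n, so [x^12] C(2x) = 2^12 * C_12.
C_12 = C(2*12, 12)/(13) = 2704156/13 = 208012.
So 2^12 * 208012 = 4096 * 208012 = 852017152.

852017152


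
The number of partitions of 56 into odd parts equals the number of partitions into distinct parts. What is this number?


Computing partitions of 56 into odd parts (1, 3, 5, ...):
Using the generating function prod_{k>=0} 1/(1-x^(2k+1)),
the count is 7108

7108


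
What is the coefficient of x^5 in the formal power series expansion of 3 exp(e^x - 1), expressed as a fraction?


exp(e^x - 1) is the exponential generating function for the Bell numbers Bell_k: exp(e^x - 1) = sum_{k>=0} Bell_k x^k / k!.
So the coefficient of x^5 in 3 exp(e^x - 1) is 3 Bell_5 / 5!.
Computing: Bell_5 = 52 and 5! = 120, giving
3 * 52/120 = 13/10.

13/10


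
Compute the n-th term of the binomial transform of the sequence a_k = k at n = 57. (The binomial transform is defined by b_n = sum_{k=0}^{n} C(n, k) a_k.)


With a_k = k, b_n = sum_{k=0}^{n} C(n, k) k. Using k * C(n, k) = n * C(n-1, k-1) gives b_n = n * sum_{k>=1} C(n-1, k-1) = n * 2^(n-1).
For n = 57: 57 * 2^56 = 57 * 72057594037927936 = 4107282860161892352.

4107282860161892352


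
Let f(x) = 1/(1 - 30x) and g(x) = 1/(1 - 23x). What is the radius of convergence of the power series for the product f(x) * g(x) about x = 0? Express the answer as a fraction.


The radius of 1/(1 - 30x) is 1/30 (nearest singularity at x = 1/30), and the radius of 1/(1 - 23x) is 1/23.
The product f(x)*g(x) = 1/((1 - 30x)(1 - 23x)) has singularities at both 1/30 and 1/23, so its radius of convergence is the distance to the nearest one:
min(1/30, 1/23) = 1/30.

1/30


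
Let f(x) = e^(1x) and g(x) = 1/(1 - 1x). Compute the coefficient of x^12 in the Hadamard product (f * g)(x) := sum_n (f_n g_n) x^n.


Expanding: f_k = 1^k/k! (from e^(1x)) and g_k = 1^k (from 1/(1 - 1x)). So the Hadamard coefficient (f * g)_k = 1^k 1^k / k! = (1)^k / k!.
For k = 12: 1^12/12! = 1/479001600 = 1/479001600.

1/479001600


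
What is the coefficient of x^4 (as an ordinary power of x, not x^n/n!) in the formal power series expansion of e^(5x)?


The exponential series is e^y = sum_{k>=0} y^k / k!. Substituting y = 5x gives
e^(5x) = sum_{k>=0} 5^k x^k / k!.
So the coefficient of x^n is a^n/n! with a = 5, n = 4:
5^4 / 4! = 625/24 = 625/24

625/24


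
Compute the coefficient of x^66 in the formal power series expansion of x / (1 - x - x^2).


Let f(x) = sum_{k>=0} a_k x^k. Multiplying f(x) * (1 - x - x^2) = x and matching coefficients gives a_0 = 0, a_1 = 1, and a_k = a_{k-1} + a_{k-2} for k >= 2. These are the Fibonacci numbers F_k.
Iterating from F_0 = 0, F_1 = 1:
F_0=0, F_1=1, F_2=1, F_3=2, F_4=3, F_5=5, F_6=8, F_7=13, F_8=21, F_9=34, ...
F_66 = 27777890035288.

27777890035288


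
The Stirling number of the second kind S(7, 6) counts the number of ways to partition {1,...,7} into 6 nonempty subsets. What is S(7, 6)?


Using the explicit formula S(n,k) = (1/k!) sum_{j=0}^{k} (-1)^(k-j) C(k,j) j^n:
S(7, 6) = 21
Equivalently, S(n,k) is n! times the coefficient of x^n in the EGF (e^x - 1)^k / k!.

21


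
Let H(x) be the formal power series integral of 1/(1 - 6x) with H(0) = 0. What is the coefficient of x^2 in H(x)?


1/(1 - 6x) = sum_{k>=0} 6^k x^k. Integrating termwise with H(0) = 0:
H(x) = sum_{k>=0} 6^k x^(k+1) / (k+1) = sum_{m>=1} 6^(m-1) x^m / m.
For m = 2: 6^1/2 = 6/2 = 3.

3


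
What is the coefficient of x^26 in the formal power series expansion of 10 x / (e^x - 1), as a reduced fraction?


The exponential generating function for Bernoulli numbers is
x / (e^x - 1) = sum_{k>=0} B_k x^k / k!.
So the coefficient of x^26 in 10 x / (e^x - 1) is 10 B_26 / 26!.
Computing: B_26 = 8553103/6, 26! = 403291461126605635584000000, giving
10 * 8553103/6 / 403291461126605635584000000 = 657931/18613452051997183180800000.

657931/18613452051997183180800000


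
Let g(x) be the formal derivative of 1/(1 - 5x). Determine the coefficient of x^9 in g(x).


Differentiate termwise: d/dx sum_{k>=0} 5^k x^k = sum_{k>=1} k 5^k x^(k-1) = sum_{j>=0} (j+1) 5^(j+1) x^j.
Equivalently, d/dx [1/(1 - 5x)] = 5/(1 - 5x)^2.
For j = 9: 10 * 5^10 = 10 * 9765625 = 97656250.

97656250


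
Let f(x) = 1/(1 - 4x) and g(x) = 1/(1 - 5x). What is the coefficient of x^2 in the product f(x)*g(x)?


The coefficient of x^n in f*g is the Cauchy product: sum_{k=0}^{n} a^k * b^(n-k).
With a=4, b=5, n=2:
sum_{k=0}^{2} 4^k * 5^(2-k)
= 61

61


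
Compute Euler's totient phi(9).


phi(n) counts integers in [1, n] coprime to n. Using the multiplicative formula phi(n) = n * prod_{p | n} (1 - 1/p):
9 = 3^2, so
phi(9) = 9 * (1 - 1/3) = 6.

6


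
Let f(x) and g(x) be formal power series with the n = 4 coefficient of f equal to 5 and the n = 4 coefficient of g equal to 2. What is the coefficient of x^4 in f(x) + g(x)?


Addition of formal power series is termwise.
The coefficient of x^4 in f + g = 5 + 2
= 7

7


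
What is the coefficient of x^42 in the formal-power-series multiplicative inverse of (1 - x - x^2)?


Let the inverse be f(x) = sum_{k>=0} a_k x^k. From f(x) * (1 - x - x^2) = 1 and matching coefficients:
 x^0: a_0 = 1.
 x^1: a_1 - a_0 = 0, so a_1 = 1.
 x^k (k >= 2): a_k - a_{k-1} - a_{k-2} = 0, i.e. a_k = a_{k-1} + a_{k-2}.
This is the Fibonacci-type recurrence shifted so that a_0 = a_1 = 1.
Iterating: a_0=1, a_1=1, a_2=2, a_3=3, a_4=5, a_5=8, a_6=13, a_7=21, a_8=34, a_9=55, ...
a_42 = 433494437.

433494437


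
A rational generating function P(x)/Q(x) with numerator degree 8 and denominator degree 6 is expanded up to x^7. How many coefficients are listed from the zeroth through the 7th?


Expanding up to x^7 gives the coefficients for x^0, x^1, ..., x^7.
That is 7 + 1 = 8 coefficients in total.

8


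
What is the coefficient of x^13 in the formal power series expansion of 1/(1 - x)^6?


The expansion 1/(1 - x)^r = sum_{k>=0} C(k + r - 1, r - 1) x^k follows from the multiset / negative-binomial theorem (or from repeated differentiation of the geometric series).
For r = 6 and k = 13:
C(18, 5) = 6402373705728000 / (120 * 6227020800) = 8568.

8568


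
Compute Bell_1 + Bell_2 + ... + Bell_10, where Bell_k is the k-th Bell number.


Recall Bell_k counts set partitions of a k-set (with Bell_0 = 1 by convention).
Bell_1 through Bell_10: 1, 2, 5, 15, 52, 203, 877, 4140, 21147, 115975
Sum = 1 + 2 + 5 + 15 + 52 + 203 + 877 + 4140 + 21147 + 115975 = 142417.

142417


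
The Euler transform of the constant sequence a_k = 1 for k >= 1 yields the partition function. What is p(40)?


The Euler transform converts the sequence a_k = 1 into the number of integer partitions.
Using the recurrence or dynamic programming:
p(40) = 37338

37338


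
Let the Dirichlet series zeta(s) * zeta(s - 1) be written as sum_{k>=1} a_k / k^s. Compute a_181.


Convolution gives a_k = sum_{d | k} d * 1 = sum_{d | k} d = sigma(k), the sum of positive divisors of k.
For k = 181, the divisors are 1, 181, so
sigma(181) = 1 + 181 = 182.

182


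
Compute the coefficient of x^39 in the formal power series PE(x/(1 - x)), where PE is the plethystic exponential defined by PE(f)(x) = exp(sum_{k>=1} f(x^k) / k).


For f(x) = x/(1 - x) we have
sum_{k>=1} f(x^k) / k = sum_{k>=1} (1/k) * x^k / (1 - x^k) = sum_{k, m >= 1} x^(k m) / k,
which after exponentiating simplifies to
PE(x/(1 - x)) = prod_{k>=1} 1 / (1 - x^k).
This is the generating function for the partition function p(n), so the coefficient of x^39 is p(39).
Computing p(39) by dynamic programming over parts 1, 2, ..., 39: p(39) = 31185.

31185


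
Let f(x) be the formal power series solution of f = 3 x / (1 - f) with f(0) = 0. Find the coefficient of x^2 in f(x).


Apply Lagrange inversion: f = 3 x * phi(f) with phi(t) = 1/(1 - t), so
[x^n] f = 3^n * (1/n) [t^(n-1)] phi(t)^n = 3^n * (1/n) [t^(n-1)] (1 - t)^(-n) = 3^n * (1/n) C(2n - 2, n - 1) = 3^n * C_{n-1}.
For n = 2: C_1 = C(2, 1) / 2 = 2/2 = 1.
With the 3^2 = 9 factor, the coefficient is 9 * 1 = 9.

9


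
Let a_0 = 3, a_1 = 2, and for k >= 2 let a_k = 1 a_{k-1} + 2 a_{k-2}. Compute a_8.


Iterating the recurrence forward:
a_0 = 3
a_1 = 2
a_2 = 1*2 + 2*3 = 8
a_3 = 1*8 + 2*2 = 12
a_4 = 1*12 + 2*8 = 28
a_5 = 1*28 + 2*12 = 52
a_6 = 1*52 + 2*28 = 108
a_7 = 1*108 + 2*52 = 212
a_8 = 1*212 + 2*108 = 428
So a_8 = 428.

428


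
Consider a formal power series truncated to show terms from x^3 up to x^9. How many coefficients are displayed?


From x^3 to x^9 inclusive, the count is 9 - 3 + 1 = 7.

7


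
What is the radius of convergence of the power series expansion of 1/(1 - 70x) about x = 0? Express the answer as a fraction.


Expanding 1/(1 - 70x) = sum_{k>=0} 70^k x^k, the series converges when |70x| < 1, i.e., |x| < 1/70.
So the radius of convergence is 1/70 = 1/70.

1/70


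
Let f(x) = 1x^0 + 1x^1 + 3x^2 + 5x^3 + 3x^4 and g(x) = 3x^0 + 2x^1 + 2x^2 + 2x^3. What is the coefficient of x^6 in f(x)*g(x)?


Cauchy product at x^6:
5*2 + 3*2
= 16

16


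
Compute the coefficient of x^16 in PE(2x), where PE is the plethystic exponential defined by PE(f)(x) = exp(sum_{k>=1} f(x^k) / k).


With f(x) = 2x, the exponent is sum_{k>=1} 2 x^k / k = 2 * (-ln(1 - x)). Exponentiating:
PE(2x) = exp(-2 ln(1 - x)) = 1/(1 - x)^2.
By the negative binomial expansion, [x^n] 1/(1 - x)^2 = C(n + 1, 1).
For n = 16: C(17, 1) = 17.

17


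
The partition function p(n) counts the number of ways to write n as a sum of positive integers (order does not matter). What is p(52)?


Using the generating function prod_{k>=1} 1/(1-x^k), we compute p(52).
By dynamic programming over parts 1 through 52:
p(52) = 281589

281589


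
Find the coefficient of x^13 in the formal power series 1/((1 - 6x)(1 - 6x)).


By partial fractions or Cauchy convolution:
The coefficient equals sum_{k=0}^{13} 6^k * 6^(13-k).
= 182849716224

182849716224


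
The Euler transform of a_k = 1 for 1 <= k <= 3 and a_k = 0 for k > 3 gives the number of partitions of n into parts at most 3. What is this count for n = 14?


Partitions of 14 into parts at most 3:
Using generating function (1-x)^(-1)(1-x^2)^(-1)(1-x^3)^(-1),
the coefficient of x^14 = 24

24


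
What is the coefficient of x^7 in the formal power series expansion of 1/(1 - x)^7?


The expansion 1/(1 - x)^r = sum_{k>=0} C(k + r - 1, r - 1) x^k follows from the multiset / negative-binomial theorem (or from repeated differentiation of the geometric series).
For r = 7 and k = 7:
C(13, 6) = 6227020800 / (720 * 5040) = 1716.

1716


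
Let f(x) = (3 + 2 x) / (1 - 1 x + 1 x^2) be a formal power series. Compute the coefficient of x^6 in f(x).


Write f(x) = sum_{k>=0} a_k x^k. Multiplying both sides by 1 - 1 x + 1 x^2 gives
(1 - 1 x + 1 x^2) sum_{k>=0} a_k x^k = 3 + 2 x.
Matching coefficients:
 x^0: a_0 = 3
 x^1: a_1 - 1 a_0 = 2  =>  a_1 = 1*3 + 2 = 5
 x^k (k >= 2): a_k = 1 a_{k-1} - 1 a_{k-2}.
Iterating: a_2 = 2, a_3 = -3, a_4 = -5, a_5 = -2, a_6 = 3.
So the coefficient of x^6 is 3.

3


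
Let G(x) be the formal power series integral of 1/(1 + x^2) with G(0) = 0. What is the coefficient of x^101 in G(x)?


1/(1 + x^2) = sum_{j>=0} (-1)^j x^(2j). Integrating termwise with G(0) = 0:
G(x) = sum_{j>=0} (-1)^j x^(2j+1) / (2j+1) = arctan(x).
Only odd powers are nonzero. For x^101 write 101 = 2*50 + 1, giving
(-1)^50 / 101 = 1/101 = 1/101.

1/101


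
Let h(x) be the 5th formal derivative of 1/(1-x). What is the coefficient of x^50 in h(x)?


Differentiating 5 times: d^5/dx^5 [1/(1-x)] = 5!/(1-x)^6.
The expansion 1/(1-x)^6 = sum_{k>=0} C(k+5, 5) x^k, so the coefficient of x^n in 5!/(1-x)^6 is 5! * C(n+5, 5).
For n = 50: 120 * C(55, 5) = 120 * 3478761 = 417451320

417451320


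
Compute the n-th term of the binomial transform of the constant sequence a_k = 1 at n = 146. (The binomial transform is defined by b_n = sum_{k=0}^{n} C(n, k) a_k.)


With a_k = 1 for all k, b_n = sum_{k=0}^{n} C(n, k) = 2^n by the binomial theorem.
For n = 146: 2^146 = 89202980794122492566142873090593446023921664.

89202980794122492566142873090593446023921664


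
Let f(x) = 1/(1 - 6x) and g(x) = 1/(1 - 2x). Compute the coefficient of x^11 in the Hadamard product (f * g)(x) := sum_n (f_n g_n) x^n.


f has coefficients f_k = 6^k and g has coefficients g_k = 2^k, so the Hadamard product has coefficient (f*g)_k = 6^k * 2^k = 12^k.
For k = 11: 12^11 = 743008370688.

743008370688


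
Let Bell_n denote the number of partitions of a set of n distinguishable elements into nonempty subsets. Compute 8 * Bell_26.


Bell_26 can be computed from the Bell triangle or from Dobinski's identity Bell_n = (1/e) * sum_{k>=0} k^n / k!.
Computing Bell_26 = 49631246523618756274.
Then 8 * 49631246523618756274 = 397049972188950050192.

397049972188950050192


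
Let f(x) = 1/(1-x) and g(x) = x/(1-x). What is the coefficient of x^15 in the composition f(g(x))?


First simplify the composition: f(g(x)) = 1/(1 - x/(1-x)) = (1-x)/((1-x) - x) = (1-x)/(1-2x).
Now extract the coefficient. Write (1-x)/(1-2x) = 1/(1-2x) - x/(1-2x).
The coefficient of x^n in 1/(1-2x) is 2^n, and in x/(1-2x) is 2^(n-1) (for n >= 1).
So the coefficient of x^15 is 2^15 - 2^14 = 32768 - 16384 = 16384.

16384


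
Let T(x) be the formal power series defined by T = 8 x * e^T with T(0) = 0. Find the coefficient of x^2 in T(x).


Apply the Lagrange inversion formula: if T = 8 x * phi(T) with phi(t) = e^t, then
[x^n] T = 8^n * (1/n) [t^(n-1)] phi(t)^n = 8^n * (1/n) [t^(n-1)] e^(n t) = 8^n * (1/n) * n^(n-1) / (n-1)! = 8^n * n^(n-1) / n!.
When c = 1 this is the Cayley count of rooted labeled trees on n vertices, divided by n!.
For n = 2: 8^2 * 2^1 / 2! = 64 * 2/2 = 64.

64


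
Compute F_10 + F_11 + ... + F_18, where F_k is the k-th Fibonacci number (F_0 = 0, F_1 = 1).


Use the identity sum_{k=0}^{N} F_k = F_{N+2} - 1 (which follows from F_{k+2} - F_{k+1} = F_k). Then
sum_{k=10}^{18} F_k = (F_{20} - 1) - (F_{11} - 1) = F_{20} - F_{11}.
Computing: F_{20} = 6765, F_{11} = 89, so
Sum = 6765 - 89 = 6676.

6676


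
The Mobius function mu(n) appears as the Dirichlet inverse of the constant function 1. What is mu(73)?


73 = 73 (all distinct primes).
mu(73) = (-1)^1 = -1

-1


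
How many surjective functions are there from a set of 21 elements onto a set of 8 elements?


By inclusion-exclusion on which target elements are missed, the number of surjections from an n-set onto a k-set is
surj(n, k) = sum_{j=0}^{k} (-1)^j C(k, j) (k - j)^n.
Equivalently surj(n, k) = k! * S(n, k), where S(n, k) is the Stirling number of the second kind.
For n = 21, k = 8:
S(21, 8) = 132511015347084, so
surj = 8! * 132511015347084 = 40320 * 132511015347084 = 5342844138794426880.

5342844138794426880


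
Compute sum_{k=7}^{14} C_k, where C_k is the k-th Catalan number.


C_7 through C_14: 429, 1430, 4862, 16796, 58786, 208012, 742900, 2674440
Sum = 429 + 1430 + 4862 + 16796 + 58786 + 208012 + 742900 + 2674440
= 3707655

3707655


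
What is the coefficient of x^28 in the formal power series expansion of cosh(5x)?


The Maclaurin series is cosh(t) = sum_{m>=0} t^(2m) / (2m)!, so substituting t = 5x, only even powers of x are nonzero, with coefficient of x^(2m) equal to 5^(2m) / (2m)!.
For x^28 the coefficient is 5^28/28! = 37252902984619140625/304888344611713860501504000000 = 2384185791015625/19512854055149687072096256.

2384185791015625/19512854055149687072096256


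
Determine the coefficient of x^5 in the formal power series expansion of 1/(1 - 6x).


The geometric series identity gives 1/(1 - c x) = sum_{k>=0} c^k x^k, so the coefficient of x^k is c^k.
Here c = 6 and k = 5.
Computing: 6^5 = 7776

7776


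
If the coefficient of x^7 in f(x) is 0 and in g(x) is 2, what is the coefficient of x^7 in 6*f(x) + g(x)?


Scalar multiplication scales coefficients: 6 * 0 = 0.
Then add the g coefficient: 0 + 2
= 2

2


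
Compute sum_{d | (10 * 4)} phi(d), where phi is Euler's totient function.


First, 10 * 4 = 40. One classical identity is sum_{d | n} phi(d) = n (each k in [1, n] has a unique gcd with n, and among the k's with gcd(k, n) = n/d there are phi(d) of them). So the sum equals 40. We also verify directly:
Divisors of 40: 1, 2, 4, 5, 8, 10, 20, 40.
phi values: 1, 1, 2, 4, 4, 4, 8, 16.
Sum = 40.

40


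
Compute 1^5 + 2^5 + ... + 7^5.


This power sum has a closed form given by Faulhaber's formula
sum_{k=1}^{m} k^p = (1 / (p + 1)) * sum_{j=0}^{p} C(p + 1, j) B_j m^(p + 1 - j),
but for small m direct computation is fastest:
1 + 32 + 243 + 1024 + 3125 + 7776 + 16807 = 29008.

29008


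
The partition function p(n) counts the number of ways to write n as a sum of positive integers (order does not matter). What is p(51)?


Using the generating function prod_{k>=1} 1/(1-x^k), we compute p(51).
By dynamic programming over parts 1 through 51:
p(51) = 239943

239943


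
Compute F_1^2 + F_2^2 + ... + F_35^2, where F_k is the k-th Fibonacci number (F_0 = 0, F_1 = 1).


There is a standard identity sum_{k=0}^{N} F_k^2 = F_N * F_{N+1} (proved inductively from the telescoping relation F_k^2 = F_k F_{k+1} - F_{k-1} F_k). Then
sum_{k=1}^{35} F_k^2 = F_35 F_36 - F_0 F_1.
Computing: F_35 = 9227465, F_36 = 14930352, F_0 = 0, F_1 = 1.
Sum = 9227465 * 14930352 - 0 * 1 = 137769300517680.

137769300517680


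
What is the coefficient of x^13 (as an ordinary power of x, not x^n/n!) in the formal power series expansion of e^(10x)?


The exponential series is e^y = sum_{k>=0} y^k / k!. Substituting y = 10x gives
e^(10x) = sum_{k>=0} 10^k x^k / k!.
So the coefficient of x^n is a^n/n! with a = 10, n = 13:
10^13 / 13! = 10000000000000/6227020800 = 390625000/243243

390625000/243243


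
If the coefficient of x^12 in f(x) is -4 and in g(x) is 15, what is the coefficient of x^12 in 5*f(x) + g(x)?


Scalar multiplication scales coefficients: 5 * -4 = -20.
Then add the g coefficient: -20 + 15
= -5

-5


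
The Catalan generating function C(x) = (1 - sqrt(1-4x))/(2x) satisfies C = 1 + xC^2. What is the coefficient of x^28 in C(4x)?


Substituting x -> 4x scales the n-th coefficient by 4^n, so [x^28] C(4x) = 4^28 * C_28.
C_28 = C(2*28, 28)/(29) = 7648690600760440/29 = 263747951750360.
So 4^28 * 263747951750360 = 72057594037927936 * 263747951750360 = 19005042835562445667958742056960.

19005042835562445667958742056960
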